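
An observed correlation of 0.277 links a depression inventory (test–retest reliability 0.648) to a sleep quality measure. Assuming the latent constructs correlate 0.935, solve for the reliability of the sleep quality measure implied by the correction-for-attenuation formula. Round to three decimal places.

r_true = r_obs / √(r_xx · r_yy) ⇒ 0.935 = 0.277 / √(0.648 · r_yy).
√(0.648 · r_yy) = 0.277 / 0.935 = 0.2963; 0.648 · r_yy = 0.0878; r_yy = 0.0878 / 0.648 ≈ 0.135.

0.135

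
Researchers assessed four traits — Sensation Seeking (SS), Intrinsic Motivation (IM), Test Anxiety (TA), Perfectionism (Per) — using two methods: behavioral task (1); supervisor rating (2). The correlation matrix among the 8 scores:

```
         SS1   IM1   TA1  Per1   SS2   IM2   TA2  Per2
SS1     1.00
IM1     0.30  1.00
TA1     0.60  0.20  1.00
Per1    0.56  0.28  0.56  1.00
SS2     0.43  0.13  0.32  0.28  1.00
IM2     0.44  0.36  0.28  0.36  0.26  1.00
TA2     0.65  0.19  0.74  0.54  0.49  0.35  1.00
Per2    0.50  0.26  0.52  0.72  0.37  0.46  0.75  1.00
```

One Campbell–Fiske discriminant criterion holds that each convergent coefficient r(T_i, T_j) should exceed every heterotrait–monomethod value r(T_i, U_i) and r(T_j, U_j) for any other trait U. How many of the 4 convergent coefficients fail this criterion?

4

Convergent coefficients and their comparison sets:
SS (methods 1·2): 0.43 vs {0.30, 0.26, 0.60, 0.49, 0.56, 0.37} → fail.
IM (methods 1·2): 0.36 vs {0.30, 0.26, 0.20, 0.35, 0.28, 0.46} → fail.
TA (methods 1·2): 0.74 vs {0.60, 0.49, 0.20, 0.35, 0.56, 0.75} → fail.
Per (methods 1·2): 0.72 vs {0.56, 0.37, 0.28, 0.46, 0.56, 0.75} → fail.
4 of 4 fail.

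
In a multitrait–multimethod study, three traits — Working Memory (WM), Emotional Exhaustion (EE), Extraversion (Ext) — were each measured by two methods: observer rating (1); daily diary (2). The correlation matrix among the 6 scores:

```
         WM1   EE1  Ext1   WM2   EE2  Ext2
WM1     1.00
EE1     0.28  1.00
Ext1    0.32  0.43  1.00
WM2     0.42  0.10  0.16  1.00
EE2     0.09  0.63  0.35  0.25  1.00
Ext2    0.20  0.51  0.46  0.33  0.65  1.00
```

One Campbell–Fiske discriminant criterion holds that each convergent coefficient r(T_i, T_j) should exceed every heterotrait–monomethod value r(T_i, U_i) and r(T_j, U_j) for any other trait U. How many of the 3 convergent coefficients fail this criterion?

2

Each convergent coefficient versus the relevant comparison correlations:
WM (methods 1·2): 0.42 vs {0.28, 0.25, 0.32, 0.33} → pass.
EE (methods 1·2): 0.63 vs {0.28, 0.25, 0.43, 0.65} → fail.
Ext (methods 1·2): 0.46 vs {0.32, 0.33, 0.43, 0.65} → fail.
2 of 3 fail.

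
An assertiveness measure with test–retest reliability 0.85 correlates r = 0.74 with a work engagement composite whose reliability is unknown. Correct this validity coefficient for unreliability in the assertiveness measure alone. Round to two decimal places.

0.80

Single correction: r_c = r_obs / √r_xx = 0.74 / √0.85 = 0.74 / 0.9220 ≈ 0.80.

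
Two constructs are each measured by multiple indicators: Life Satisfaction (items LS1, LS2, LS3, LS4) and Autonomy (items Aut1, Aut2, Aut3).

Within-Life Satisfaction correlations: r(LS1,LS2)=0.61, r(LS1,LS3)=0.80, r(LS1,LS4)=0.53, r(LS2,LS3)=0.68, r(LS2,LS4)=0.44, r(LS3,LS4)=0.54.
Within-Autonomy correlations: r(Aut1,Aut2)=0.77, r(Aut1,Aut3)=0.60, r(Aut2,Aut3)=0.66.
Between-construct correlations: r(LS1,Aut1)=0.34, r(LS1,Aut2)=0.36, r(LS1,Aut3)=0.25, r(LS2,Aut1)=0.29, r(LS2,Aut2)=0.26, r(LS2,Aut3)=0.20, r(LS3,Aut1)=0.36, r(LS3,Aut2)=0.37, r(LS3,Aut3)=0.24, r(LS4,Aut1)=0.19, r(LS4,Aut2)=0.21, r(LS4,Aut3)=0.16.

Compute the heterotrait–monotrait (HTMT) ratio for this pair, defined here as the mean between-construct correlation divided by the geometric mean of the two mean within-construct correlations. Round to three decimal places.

0.422

Mean between = 3.23/12 = 0.2692.
Mean within-LS = 3.60/6 = 0.6000; mean within-Aut = 2.03/3 = 0.6767.
Geometric mean = √(0.6000 × 0.6767) = 0.6372.
HTMT = 0.2692 / 0.6372 = 0.422.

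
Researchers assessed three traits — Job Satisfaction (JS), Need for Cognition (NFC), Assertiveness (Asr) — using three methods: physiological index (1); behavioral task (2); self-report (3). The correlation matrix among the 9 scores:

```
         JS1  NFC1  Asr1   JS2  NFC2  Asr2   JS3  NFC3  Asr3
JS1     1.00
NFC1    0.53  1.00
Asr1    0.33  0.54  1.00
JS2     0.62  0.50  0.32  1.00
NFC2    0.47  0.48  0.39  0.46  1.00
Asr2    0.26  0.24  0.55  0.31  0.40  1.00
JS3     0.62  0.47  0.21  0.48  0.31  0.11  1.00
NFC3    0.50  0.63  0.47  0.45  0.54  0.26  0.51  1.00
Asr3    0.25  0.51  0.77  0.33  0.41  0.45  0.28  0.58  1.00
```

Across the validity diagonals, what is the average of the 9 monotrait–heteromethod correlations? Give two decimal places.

Convergent values: 0.62, 0.62, 0.48, 0.48, 0.63, 0.54, 0.55, 0.77, 0.45; mean = 5.14/9 = 0.57.

0.57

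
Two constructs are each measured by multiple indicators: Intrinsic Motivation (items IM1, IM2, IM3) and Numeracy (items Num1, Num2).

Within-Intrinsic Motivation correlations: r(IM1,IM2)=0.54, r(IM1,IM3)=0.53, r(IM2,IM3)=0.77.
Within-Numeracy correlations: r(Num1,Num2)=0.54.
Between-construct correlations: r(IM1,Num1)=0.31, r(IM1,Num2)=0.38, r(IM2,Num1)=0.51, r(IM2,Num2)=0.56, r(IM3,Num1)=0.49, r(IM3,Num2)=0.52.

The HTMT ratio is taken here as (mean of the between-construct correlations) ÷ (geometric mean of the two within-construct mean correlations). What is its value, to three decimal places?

Mean heterotrait r = 2.77/6 = 0.4617.
Mean within-IM = 1.84/3 = 0.6133; mean within-Num = 0.54/1 = 0.5400.
Geometric mean = √(0.6133 × 0.5400) = 0.5755.
HTMT = 0.4617 / 0.5755 = 0.802.

0.802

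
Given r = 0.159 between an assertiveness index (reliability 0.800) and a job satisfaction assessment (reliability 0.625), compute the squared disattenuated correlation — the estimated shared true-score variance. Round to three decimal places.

Disattenuated r = 0.159 / √(0.800 × 0.625) = 0.159 / 0.7071 = 0.2249.
Shared true-score variance = 0.2249² = 0.0506 ≈ 0.051.

0.051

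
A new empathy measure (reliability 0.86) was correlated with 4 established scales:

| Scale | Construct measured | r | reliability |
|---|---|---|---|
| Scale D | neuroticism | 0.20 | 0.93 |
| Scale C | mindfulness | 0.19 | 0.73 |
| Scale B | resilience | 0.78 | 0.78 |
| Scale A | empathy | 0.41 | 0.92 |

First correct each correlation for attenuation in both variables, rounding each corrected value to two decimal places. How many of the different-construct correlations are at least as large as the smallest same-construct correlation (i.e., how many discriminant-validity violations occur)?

Disattenuated r (r / √(r_scale · r_new)):
  Scale D (disc): 0.20 / √(0.93·0.86) = 0.22
  Scale C (disc): 0.19 / √(0.73·0.86) = 0.24
  Scale B (disc): 0.78 / √(0.78·0.86) = 0.95
  Scale A (conv): 0.41 / √(0.92·0.86) = 0.46
Smallest convergent = 0.46. Discriminant values: 0.22, 0.24, 0.95; count ≥ 0.46 → 1.

1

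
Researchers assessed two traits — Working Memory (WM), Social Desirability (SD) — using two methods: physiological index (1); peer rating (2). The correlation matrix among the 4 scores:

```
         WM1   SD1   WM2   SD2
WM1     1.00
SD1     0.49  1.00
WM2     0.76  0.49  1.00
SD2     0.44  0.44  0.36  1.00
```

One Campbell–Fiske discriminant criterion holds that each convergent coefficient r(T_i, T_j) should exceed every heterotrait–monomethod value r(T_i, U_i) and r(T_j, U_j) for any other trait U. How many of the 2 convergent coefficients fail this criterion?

Checking each validity diagonal entry against its comparison values:
WM (methods 1·2): 0.76 vs {0.49, 0.36} → pass.
SD (methods 1·2): 0.44 vs {0.49, 0.36} → fail.
1 of 2 fail.

1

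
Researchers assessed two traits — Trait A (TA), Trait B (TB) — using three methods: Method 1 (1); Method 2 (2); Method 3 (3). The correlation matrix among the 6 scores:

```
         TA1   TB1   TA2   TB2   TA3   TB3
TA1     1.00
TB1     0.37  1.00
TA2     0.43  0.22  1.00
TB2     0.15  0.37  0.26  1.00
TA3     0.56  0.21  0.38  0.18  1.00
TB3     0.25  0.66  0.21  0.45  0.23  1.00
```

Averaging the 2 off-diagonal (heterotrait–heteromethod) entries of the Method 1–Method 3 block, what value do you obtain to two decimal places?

HTHM values (method 1 × method 3): 0.25, 0.21; mean = 0.46/2 = 0.23.

0.23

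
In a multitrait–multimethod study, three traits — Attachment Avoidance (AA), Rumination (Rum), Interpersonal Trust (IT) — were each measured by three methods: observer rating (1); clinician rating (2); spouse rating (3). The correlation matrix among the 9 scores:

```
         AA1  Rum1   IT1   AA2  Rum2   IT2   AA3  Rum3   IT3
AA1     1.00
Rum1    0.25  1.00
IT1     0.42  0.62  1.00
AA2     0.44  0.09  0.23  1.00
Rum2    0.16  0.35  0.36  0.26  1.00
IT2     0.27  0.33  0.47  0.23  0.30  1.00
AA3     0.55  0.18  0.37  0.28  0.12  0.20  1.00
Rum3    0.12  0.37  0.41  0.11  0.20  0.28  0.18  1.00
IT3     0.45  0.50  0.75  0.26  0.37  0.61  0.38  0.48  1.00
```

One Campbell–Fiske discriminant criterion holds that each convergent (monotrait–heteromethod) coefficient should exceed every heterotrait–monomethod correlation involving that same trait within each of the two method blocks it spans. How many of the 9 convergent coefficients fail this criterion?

5

Checking each validity diagonal entry against its comparison values:
AA (methods 1·2): 0.44 vs {0.25, 0.26, 0.42, 0.23} → pass.
AA (methods 1·3): 0.55 vs {0.25, 0.18, 0.42, 0.38} → pass.
AA (methods 2·3): 0.28 vs {0.26, 0.18, 0.23, 0.38} → fail.
Rum (methods 1·2): 0.35 vs {0.25, 0.26, 0.62, 0.30} → fail.
Rum (methods 1·3): 0.37 vs {0.25, 0.18, 0.62, 0.48} → fail.
Rum (methods 2·3): 0.20 vs {0.26, 0.18, 0.30, 0.48} → fail.
IT (methods 1·2): 0.47 vs {0.42, 0.23, 0.62, 0.30} → fail.
IT (methods 1·3): 0.75 vs {0.42, 0.38, 0.62, 0.48} → pass.
IT (methods 2·3): 0.61 vs {0.23, 0.38, 0.30, 0.48} → pass.
5 of 9 fail.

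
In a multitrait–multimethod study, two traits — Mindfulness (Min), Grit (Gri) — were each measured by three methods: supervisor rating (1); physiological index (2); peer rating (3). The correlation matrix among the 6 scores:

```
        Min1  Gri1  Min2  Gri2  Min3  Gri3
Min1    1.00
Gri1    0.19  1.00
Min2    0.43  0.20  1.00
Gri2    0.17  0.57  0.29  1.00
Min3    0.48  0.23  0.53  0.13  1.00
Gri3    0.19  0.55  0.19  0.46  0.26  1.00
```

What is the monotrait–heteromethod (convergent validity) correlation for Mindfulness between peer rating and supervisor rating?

0.48

Same trait (Min), different methods: r(Min3, Min1) = 0.48.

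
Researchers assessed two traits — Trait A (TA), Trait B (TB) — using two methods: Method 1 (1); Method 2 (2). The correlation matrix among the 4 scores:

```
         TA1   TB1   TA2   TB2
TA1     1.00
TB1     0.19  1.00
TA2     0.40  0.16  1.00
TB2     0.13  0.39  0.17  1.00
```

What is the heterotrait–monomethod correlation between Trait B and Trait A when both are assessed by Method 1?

Different traits, same method: r(TB1, TA1) = 0.19.

0.19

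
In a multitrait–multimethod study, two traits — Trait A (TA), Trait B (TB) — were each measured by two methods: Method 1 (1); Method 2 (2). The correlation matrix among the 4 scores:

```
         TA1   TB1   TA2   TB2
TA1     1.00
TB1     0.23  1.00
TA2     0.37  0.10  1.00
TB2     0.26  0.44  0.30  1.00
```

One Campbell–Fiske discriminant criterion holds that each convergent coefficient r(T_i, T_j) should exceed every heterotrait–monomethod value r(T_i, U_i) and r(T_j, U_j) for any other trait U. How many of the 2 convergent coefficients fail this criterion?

0

Each convergent coefficient versus the relevant comparison correlations:
TA (methods 1·2): 0.37 vs {0.23, 0.30} → pass.
TB (methods 1·2): 0.44 vs {0.23, 0.30} → pass.
0 of 2 fail.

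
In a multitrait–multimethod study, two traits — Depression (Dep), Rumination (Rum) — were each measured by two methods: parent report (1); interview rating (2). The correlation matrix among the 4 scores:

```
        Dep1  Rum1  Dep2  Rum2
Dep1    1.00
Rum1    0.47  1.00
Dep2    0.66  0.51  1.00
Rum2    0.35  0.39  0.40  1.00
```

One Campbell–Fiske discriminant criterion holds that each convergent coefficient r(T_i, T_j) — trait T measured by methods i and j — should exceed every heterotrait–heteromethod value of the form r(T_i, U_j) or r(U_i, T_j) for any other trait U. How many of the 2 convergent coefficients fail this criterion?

1

Checking each validity diagonal entry against its comparison values:
Dep (methods 1·2): 0.66 vs {0.35, 0.51} → pass.
Rum (methods 1·2): 0.39 vs {0.51, 0.35} → fail.
1 of 2 fail.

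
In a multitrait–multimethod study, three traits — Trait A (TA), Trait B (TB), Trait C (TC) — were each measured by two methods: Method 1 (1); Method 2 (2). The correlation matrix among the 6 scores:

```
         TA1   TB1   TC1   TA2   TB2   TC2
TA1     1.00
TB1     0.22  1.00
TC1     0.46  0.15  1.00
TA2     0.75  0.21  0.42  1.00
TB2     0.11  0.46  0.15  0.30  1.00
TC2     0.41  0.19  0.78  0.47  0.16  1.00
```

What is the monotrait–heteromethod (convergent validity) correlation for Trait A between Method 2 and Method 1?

Same trait (TA), different methods: r(TA2, TA1) = 0.75.

0.75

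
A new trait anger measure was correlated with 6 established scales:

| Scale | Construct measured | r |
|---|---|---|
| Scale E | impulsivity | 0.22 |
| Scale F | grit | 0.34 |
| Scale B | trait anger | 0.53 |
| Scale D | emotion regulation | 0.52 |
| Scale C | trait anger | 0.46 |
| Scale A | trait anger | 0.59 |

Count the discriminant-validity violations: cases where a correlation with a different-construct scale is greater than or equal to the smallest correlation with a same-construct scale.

1

Convergent (same construct = trait anger): Scale B, Scale C, Scale A.
Smallest convergent = 0.46. Discriminant values: 0.22, 0.34, 0.52; count ≥ 0.46 → 1.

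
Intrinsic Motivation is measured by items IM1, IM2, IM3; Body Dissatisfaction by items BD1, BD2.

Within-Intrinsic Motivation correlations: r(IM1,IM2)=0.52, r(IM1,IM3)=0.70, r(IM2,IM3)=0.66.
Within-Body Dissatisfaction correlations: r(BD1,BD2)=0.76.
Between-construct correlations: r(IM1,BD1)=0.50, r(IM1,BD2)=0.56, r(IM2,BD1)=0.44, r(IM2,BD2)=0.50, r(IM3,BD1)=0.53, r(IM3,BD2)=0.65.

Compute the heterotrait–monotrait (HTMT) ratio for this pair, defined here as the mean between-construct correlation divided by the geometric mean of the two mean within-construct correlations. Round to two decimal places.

0.77

Mean heterotrait r = 3.18/6 = 0.5300.
Mean within-IM = 1.88/3 = 0.6267; mean within-BD = 0.76/1 = 0.7600.
Geometric mean = √(0.6267 × 0.7600) = 0.6901.
HTMT = 0.5300 / 0.6901 = 0.77.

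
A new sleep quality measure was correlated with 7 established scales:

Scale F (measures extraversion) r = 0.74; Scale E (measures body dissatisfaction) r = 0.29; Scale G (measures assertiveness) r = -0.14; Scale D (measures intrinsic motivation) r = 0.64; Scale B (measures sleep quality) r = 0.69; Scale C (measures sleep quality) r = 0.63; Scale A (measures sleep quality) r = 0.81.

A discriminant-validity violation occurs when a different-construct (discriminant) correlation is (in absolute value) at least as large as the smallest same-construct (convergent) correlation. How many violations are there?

Convergent (same construct = sleep quality): Scale B, Scale C, Scale A.
Smallest convergent = 0.63. Discriminant |r|: 0.74, 0.29, 0.14, 0.64; count ≥ 0.63 → 2.

2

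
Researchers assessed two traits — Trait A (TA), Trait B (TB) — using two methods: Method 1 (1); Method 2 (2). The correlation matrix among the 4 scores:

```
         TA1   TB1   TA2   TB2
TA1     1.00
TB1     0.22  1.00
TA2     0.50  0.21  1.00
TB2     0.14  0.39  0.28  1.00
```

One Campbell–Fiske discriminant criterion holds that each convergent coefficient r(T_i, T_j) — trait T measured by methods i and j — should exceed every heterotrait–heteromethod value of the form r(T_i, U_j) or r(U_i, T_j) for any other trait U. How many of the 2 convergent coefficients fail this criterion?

Checking each validity diagonal entry against its comparison values:
TA (methods 1·2): 0.50 vs {0.14, 0.21} → pass.
TB (methods 1·2): 0.39 vs {0.21, 0.14} → pass.
0 of 2 fail.

0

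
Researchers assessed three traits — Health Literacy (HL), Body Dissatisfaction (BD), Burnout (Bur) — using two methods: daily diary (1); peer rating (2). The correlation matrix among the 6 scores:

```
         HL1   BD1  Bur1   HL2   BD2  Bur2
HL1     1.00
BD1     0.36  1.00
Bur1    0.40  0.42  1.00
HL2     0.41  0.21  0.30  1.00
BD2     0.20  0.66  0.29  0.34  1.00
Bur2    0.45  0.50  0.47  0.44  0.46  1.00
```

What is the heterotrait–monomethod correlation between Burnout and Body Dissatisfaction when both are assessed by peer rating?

Different traits, same method: r(Bur2, BD2) = 0.46.

0.46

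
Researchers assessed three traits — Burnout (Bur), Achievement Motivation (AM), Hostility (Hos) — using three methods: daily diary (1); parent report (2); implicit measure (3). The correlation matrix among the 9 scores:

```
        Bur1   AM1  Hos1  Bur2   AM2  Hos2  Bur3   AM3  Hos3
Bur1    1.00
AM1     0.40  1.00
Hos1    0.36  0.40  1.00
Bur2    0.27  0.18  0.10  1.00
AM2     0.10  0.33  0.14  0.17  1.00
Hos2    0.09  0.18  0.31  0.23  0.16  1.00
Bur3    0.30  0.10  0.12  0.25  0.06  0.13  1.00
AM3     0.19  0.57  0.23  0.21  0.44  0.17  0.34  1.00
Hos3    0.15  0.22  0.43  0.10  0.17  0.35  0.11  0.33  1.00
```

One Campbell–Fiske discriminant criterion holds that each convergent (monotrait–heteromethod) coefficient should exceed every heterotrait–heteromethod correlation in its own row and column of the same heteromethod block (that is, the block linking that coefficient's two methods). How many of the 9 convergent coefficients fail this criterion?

Convergent coefficients and their comparison sets:
Bur (methods 1·2): 0.27 vs {0.10, 0.18, 0.09, 0.10} → pass.
Bur (methods 1·3): 0.30 vs {0.19, 0.10, 0.15, 0.12} → pass.
Bur (methods 2·3): 0.25 vs {0.21, 0.06, 0.10, 0.13} → pass.
AM (methods 1·2): 0.33 vs {0.18, 0.10, 0.18, 0.14} → pass.
AM (methods 1·3): 0.57 vs {0.10, 0.19, 0.22, 0.23} → pass.
AM (methods 2·3): 0.44 vs {0.06, 0.21, 0.17, 0.17} → pass.
Hos (methods 1·2): 0.31 vs {0.10, 0.09, 0.14, 0.18} → pass.
Hos (methods 1·3): 0.43 vs {0.12, 0.15, 0.23, 0.22} → pass.
Hos (methods 2·3): 0.35 vs {0.13, 0.10, 0.17, 0.17} → pass.
0 of 9 fail.

0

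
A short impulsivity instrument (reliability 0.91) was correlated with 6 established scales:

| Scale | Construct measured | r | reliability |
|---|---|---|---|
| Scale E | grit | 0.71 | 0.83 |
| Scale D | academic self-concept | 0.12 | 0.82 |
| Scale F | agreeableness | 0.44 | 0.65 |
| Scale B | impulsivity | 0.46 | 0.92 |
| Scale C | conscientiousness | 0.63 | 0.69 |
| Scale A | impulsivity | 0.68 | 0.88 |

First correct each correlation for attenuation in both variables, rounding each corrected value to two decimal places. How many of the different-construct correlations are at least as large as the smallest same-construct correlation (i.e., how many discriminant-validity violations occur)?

3

Disattenuated r (r / √(r_scale · r_new)):
  Scale E (disc): 0.71 / √(0.83·0.91) = 0.82
  Scale D (disc): 0.12 / √(0.82·0.91) = 0.14
  Scale F (disc): 0.44 / √(0.65·0.91) = 0.57
  Scale B (conv): 0.46 / √(0.92·0.91) = 0.50
  Scale C (disc): 0.63 / √(0.69·0.91) = 0.80
  Scale A (conv): 0.68 / √(0.88·0.91) = 0.76
Smallest convergent = 0.50. Discriminant values: 0.82, 0.14, 0.57, 0.80; count ≥ 0.50 → 3.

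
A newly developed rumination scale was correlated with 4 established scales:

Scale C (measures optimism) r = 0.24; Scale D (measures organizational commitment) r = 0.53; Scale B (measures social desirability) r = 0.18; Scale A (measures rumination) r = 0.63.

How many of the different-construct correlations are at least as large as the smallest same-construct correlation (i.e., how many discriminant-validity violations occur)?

Convergent (same construct = rumination): Scale A.
Smallest convergent = 0.63. Discriminant values: 0.24, 0.53, 0.18; count ≥ 0.63 → 0.

0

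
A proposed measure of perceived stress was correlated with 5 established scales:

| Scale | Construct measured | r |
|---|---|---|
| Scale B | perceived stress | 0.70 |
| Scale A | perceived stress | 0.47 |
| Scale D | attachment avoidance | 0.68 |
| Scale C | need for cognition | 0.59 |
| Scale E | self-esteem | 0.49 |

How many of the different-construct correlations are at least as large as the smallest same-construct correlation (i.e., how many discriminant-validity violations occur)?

Convergent (same construct = perceived stress): Scale B, Scale A.
Smallest convergent = 0.47. Discriminant values: 0.68, 0.59, 0.49; count ≥ 0.47 → 3.

3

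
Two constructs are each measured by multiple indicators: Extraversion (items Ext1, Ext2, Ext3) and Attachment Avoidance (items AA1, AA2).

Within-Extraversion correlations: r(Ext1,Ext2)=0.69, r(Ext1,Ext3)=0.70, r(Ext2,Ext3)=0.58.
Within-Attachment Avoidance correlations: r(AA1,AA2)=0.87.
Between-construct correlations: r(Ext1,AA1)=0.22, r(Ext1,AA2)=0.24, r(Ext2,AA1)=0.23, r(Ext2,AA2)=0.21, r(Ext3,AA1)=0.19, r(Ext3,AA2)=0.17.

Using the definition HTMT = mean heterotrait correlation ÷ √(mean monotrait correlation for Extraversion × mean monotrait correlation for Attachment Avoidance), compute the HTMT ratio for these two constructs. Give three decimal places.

Between-construct mean = 1.26/6 = 0.2100.
Mean within-Ext = 1.97/3 = 0.6567; mean within-AA = 0.87/1 = 0.8700.
Geometric mean = √(0.6567 × 0.8700) = 0.7559.
HTMT = 0.2100 / 0.7559 = 0.278.

0.278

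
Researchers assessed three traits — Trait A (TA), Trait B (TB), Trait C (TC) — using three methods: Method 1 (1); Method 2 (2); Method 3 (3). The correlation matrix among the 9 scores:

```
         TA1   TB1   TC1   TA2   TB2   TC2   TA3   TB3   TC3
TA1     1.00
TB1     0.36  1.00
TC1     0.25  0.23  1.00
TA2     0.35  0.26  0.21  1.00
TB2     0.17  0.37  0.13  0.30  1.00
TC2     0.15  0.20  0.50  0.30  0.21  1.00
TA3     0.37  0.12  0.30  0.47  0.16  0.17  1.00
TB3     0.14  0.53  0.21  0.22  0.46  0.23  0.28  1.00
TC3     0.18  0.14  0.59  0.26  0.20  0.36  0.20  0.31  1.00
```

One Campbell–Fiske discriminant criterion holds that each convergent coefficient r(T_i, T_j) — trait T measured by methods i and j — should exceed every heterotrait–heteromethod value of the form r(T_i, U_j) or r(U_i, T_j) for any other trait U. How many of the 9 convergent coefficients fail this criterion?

Checking each validity diagonal entry against its comparison values:
TA (methods 1·2): 0.35 vs {0.17, 0.26, 0.15, 0.21} → pass.
TA (methods 1·3): 0.37 vs {0.14, 0.12, 0.18, 0.30} → pass.
TA (methods 2·3): 0.47 vs {0.22, 0.16, 0.26, 0.17} → pass.
TB (methods 1·2): 0.37 vs {0.26, 0.17, 0.20, 0.13} → pass.
TB (methods 1·3): 0.53 vs {0.12, 0.14, 0.14, 0.21} → pass.
TB (methods 2·3): 0.46 vs {0.16, 0.22, 0.20, 0.23} → pass.
TC (methods 1·2): 0.50 vs {0.21, 0.15, 0.13, 0.20} → pass.
TC (methods 1·3): 0.59 vs {0.30, 0.18, 0.21, 0.14} → pass.
TC (methods 2·3): 0.36 vs {0.17, 0.26, 0.23, 0.20} → pass.
0 of 9 fail.

0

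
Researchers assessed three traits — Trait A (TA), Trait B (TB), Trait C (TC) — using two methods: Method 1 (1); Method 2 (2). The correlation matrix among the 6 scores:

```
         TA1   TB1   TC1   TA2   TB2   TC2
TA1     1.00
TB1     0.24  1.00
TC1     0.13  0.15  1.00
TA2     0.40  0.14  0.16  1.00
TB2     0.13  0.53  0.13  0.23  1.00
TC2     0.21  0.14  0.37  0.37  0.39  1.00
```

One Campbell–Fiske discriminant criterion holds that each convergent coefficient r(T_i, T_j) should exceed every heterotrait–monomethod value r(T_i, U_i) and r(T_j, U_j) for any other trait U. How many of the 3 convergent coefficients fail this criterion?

1

Each convergent coefficient versus the relevant comparison correlations:
TA (methods 1·2): 0.40 vs {0.24, 0.23, 0.13, 0.37} → pass.
TB (methods 1·2): 0.53 vs {0.24, 0.23, 0.15, 0.39} → pass.
TC (methods 1·2): 0.37 vs {0.13, 0.37, 0.15, 0.39} → fail.
1 of 3 fail.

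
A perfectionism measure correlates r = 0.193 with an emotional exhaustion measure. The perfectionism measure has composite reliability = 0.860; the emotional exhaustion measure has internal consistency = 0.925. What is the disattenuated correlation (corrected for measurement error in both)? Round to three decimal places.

r_true = r_obs / √(r_xx · r_yy) = 0.193 / √(0.860 × 0.925) = 0.193 / √0.795500 = 0.193 / 0.8919 ≈ 0.216.

0.216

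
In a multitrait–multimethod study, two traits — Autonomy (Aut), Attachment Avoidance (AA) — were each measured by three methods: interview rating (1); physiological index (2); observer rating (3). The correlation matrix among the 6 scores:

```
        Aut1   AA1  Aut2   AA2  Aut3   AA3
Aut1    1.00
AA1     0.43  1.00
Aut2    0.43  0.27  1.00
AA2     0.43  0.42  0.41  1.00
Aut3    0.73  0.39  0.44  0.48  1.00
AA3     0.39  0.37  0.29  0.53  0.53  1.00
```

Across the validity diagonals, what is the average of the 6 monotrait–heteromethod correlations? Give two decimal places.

Convergent values: 0.43, 0.73, 0.44, 0.42, 0.37, 0.53; mean = 2.92/6 = 0.49.

0.49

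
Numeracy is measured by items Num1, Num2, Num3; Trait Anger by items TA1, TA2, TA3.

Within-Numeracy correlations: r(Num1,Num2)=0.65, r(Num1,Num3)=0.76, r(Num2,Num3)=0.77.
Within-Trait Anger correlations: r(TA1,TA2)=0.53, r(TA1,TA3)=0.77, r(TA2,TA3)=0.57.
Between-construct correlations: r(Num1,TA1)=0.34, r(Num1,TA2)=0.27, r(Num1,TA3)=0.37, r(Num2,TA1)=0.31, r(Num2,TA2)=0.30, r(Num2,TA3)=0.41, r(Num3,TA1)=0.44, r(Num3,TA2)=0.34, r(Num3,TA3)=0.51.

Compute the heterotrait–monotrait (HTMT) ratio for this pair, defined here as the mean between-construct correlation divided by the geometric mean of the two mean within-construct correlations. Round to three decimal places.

Between-construct mean = 3.29/9 = 0.3656.
Mean within-Num = 2.18/3 = 0.7267; mean within-TA = 1.87/3 = 0.6233.
Geometric mean = √(0.7267 × 0.6233) = 0.6730.
HTMT = 0.3656 / 0.6730 = 0.543.

0.543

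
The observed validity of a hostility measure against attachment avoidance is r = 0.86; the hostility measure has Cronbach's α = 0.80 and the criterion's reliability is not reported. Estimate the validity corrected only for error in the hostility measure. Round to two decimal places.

Single correction: r_c = r_obs / √r_xx = 0.86 / √0.80 = 0.86 / 0.8944 ≈ 0.96.

0.96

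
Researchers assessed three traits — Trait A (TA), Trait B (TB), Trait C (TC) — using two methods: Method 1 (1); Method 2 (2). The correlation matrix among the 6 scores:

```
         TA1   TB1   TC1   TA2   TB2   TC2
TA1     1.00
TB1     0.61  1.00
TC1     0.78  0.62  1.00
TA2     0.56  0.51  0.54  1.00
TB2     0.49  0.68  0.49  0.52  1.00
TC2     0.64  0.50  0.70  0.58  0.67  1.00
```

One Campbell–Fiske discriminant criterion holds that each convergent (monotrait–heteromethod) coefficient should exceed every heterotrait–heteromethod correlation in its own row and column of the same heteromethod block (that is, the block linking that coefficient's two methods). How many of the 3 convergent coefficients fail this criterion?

Checking each validity diagonal entry against its comparison values:
TA (methods 1·2): 0.56 vs {0.49, 0.51, 0.64, 0.54} → fail.
TB (methods 1·2): 0.68 vs {0.51, 0.49, 0.50, 0.49} → pass.
TC (methods 1·2): 0.70 vs {0.54, 0.64, 0.49, 0.50} → pass.
1 of 3 fail.

1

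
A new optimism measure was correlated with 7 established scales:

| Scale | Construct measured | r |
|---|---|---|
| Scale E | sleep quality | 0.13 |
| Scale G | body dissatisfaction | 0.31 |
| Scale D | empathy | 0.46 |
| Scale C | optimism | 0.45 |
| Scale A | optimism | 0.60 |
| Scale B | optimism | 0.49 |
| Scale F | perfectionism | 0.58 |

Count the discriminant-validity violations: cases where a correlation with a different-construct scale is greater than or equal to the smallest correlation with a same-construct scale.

Convergent (same construct = optimism): Scale C, Scale A, Scale B.
Smallest convergent = 0.45. Discriminant values: 0.13, 0.31, 0.46, 0.58; count ≥ 0.45 → 2.

2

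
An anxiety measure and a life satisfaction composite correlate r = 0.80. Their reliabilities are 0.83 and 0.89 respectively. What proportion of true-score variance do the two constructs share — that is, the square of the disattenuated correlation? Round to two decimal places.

Disattenuated r = 0.80 / √(0.83 × 0.89) = 0.80 / 0.8595 = 0.9308.
Shared true-score variance = 0.9308² = 0.8664 ≈ 0.87.

0.87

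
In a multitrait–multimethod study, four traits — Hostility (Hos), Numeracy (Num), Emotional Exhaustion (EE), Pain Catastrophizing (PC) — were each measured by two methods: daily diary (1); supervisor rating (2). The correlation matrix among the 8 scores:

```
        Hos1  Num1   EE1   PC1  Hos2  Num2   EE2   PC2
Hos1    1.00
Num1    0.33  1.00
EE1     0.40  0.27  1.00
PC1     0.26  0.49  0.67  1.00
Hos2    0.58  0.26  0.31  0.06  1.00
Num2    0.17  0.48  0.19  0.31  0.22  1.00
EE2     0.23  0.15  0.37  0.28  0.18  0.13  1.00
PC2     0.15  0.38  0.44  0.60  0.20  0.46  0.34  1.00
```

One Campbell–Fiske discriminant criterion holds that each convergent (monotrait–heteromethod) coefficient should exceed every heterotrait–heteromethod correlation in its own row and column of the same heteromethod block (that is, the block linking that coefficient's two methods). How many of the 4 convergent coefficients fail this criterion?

1

Convergent coefficients and their comparison sets:
Hos (methods 1·2): 0.58 vs {0.17, 0.26, 0.23, 0.31, 0.15, 0.06} → pass.
Num (methods 1·2): 0.48 vs {0.26, 0.17, 0.15, 0.19, 0.38, 0.31} → pass.
EE (methods 1·2): 0.37 vs {0.31, 0.23, 0.19, 0.15, 0.44, 0.28} → fail.
PC (methods 1·2): 0.60 vs {0.06, 0.15, 0.31, 0.38, 0.28, 0.44} → pass.
1 of 4 fail.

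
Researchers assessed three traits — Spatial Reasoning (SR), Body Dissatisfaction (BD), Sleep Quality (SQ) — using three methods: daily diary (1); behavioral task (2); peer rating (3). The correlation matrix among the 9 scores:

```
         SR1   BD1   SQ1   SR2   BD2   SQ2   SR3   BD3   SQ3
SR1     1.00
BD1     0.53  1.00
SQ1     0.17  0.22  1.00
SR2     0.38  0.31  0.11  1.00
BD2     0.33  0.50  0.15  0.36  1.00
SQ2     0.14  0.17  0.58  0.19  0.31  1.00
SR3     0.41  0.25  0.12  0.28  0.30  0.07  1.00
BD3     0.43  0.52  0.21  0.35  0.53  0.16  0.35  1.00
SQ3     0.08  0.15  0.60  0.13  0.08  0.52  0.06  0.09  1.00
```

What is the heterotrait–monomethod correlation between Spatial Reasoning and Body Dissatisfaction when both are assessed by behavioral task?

Different traits, same method: r(SR2, BD2) = 0.36.

0.36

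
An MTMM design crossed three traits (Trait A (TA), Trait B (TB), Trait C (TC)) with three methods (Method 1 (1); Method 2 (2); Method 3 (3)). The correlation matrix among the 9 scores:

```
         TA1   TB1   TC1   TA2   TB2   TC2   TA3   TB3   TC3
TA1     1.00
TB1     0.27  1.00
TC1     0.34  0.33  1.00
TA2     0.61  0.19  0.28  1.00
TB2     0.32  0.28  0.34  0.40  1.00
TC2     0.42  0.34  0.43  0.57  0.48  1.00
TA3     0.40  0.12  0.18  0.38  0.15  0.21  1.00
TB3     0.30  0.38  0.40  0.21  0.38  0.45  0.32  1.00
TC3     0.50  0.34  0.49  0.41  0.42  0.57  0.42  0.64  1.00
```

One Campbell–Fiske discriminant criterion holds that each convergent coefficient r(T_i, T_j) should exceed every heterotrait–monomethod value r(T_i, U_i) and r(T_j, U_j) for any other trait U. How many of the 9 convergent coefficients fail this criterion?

Each convergent coefficient versus the relevant comparison correlations:
TA (methods 1·2): 0.61 vs {0.27, 0.40, 0.34, 0.57} → pass.
TA (methods 1·3): 0.40 vs {0.27, 0.32, 0.34, 0.42} → fail.
TA (methods 2·3): 0.38 vs {0.40, 0.32, 0.57, 0.42} → fail.
TB (methods 1·2): 0.28 vs {0.27, 0.40, 0.33, 0.48} → fail.
TB (methods 1·3): 0.38 vs {0.27, 0.32, 0.33, 0.64} → fail.
TB (methods 2·3): 0.38 vs {0.40, 0.32, 0.48, 0.64} → fail.
TC (methods 1·2): 0.43 vs {0.34, 0.57, 0.33, 0.48} → fail.
TC (methods 1·3): 0.49 vs {0.34, 0.42, 0.33, 0.64} → fail.
TC (methods 2·3): 0.57 vs {0.57, 0.42, 0.48, 0.64} → fail.
8 of 9 fail.

8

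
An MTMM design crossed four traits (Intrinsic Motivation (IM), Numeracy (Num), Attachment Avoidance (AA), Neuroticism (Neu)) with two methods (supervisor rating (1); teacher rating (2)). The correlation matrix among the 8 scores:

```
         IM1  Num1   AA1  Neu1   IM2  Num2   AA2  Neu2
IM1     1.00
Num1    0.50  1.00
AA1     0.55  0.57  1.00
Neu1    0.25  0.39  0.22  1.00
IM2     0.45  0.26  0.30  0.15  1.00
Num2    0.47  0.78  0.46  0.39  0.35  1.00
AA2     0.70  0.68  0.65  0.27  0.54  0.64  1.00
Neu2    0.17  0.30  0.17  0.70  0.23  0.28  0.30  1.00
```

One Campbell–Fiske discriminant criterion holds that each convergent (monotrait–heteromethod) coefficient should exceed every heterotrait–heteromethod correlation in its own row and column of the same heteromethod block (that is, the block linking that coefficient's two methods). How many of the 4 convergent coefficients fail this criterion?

2

Convergent coefficients and their comparison sets:
IM (methods 1·2): 0.45 vs {0.47, 0.26, 0.70, 0.30, 0.17, 0.15} → fail.
Num (methods 1·2): 0.78 vs {0.26, 0.47, 0.68, 0.46, 0.30, 0.39} → pass.
AA (methods 1·2): 0.65 vs {0.30, 0.70, 0.46, 0.68, 0.17, 0.27} → fail.
Neu (methods 1·2): 0.70 vs {0.15, 0.17, 0.39, 0.30, 0.27, 0.17} → pass.
2 of 4 fail.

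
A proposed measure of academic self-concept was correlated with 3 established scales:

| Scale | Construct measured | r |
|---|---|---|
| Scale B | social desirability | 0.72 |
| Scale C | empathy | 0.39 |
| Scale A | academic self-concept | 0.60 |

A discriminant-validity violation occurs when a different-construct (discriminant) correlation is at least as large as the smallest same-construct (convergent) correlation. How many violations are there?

1

Convergent (same construct = academic self-concept): Scale A.
Smallest convergent = 0.60. Discriminant values: 0.72, 0.39; count ≥ 0.60 → 1.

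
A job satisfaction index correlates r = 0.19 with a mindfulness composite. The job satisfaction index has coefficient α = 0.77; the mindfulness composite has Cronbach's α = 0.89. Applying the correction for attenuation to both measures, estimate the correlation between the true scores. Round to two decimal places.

r_true = r_obs / √(r_xx · r_yy) = 0.19 / √(0.77 × 0.89) = 0.19 / √0.6853 = 0.19 / 0.8278 ≈ 0.23.

0.23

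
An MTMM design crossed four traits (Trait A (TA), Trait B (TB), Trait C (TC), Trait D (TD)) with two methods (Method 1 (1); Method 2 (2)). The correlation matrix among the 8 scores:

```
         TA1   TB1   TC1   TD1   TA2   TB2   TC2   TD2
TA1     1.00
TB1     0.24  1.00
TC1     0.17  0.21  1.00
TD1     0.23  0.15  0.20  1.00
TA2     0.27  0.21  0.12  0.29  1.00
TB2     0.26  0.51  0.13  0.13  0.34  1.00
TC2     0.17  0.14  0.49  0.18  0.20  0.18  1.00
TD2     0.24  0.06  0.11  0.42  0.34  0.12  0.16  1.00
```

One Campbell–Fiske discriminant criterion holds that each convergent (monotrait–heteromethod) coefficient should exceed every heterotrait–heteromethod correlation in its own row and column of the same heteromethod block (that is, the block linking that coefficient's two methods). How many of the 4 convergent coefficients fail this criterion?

1

Each convergent coefficient versus the relevant comparison correlations:
TA (methods 1·2): 0.27 vs {0.26, 0.21, 0.17, 0.12, 0.24, 0.29} → fail.
TB (methods 1·2): 0.51 vs {0.21, 0.26, 0.14, 0.13, 0.06, 0.13} → pass.
TC (methods 1·2): 0.49 vs {0.12, 0.17, 0.13, 0.14, 0.11, 0.18} → pass.
TD (methods 1·2): 0.42 vs {0.29, 0.24, 0.13, 0.06, 0.18, 0.11} → pass.
1 of 4 fail.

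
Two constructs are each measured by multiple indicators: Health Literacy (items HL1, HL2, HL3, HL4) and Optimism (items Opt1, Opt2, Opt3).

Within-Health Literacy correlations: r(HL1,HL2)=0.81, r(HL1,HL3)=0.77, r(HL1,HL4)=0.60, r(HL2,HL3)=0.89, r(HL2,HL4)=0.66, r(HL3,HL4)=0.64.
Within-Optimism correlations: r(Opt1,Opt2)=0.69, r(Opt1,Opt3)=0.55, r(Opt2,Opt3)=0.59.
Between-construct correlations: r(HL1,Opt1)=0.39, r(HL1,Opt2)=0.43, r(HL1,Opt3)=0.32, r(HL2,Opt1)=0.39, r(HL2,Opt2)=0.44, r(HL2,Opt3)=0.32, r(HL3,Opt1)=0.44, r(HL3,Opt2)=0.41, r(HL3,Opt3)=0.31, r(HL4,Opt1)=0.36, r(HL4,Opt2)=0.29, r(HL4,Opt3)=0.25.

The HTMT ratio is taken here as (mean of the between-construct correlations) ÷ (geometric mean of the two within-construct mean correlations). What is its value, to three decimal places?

0.544

Between-construct mean = 4.35/12 = 0.3625.
Mean within-HL = 4.37/6 = 0.7283; mean within-Opt = 1.83/3 = 0.6100.
Geometric mean = √(0.7283 × 0.6100) = 0.6665.
HTMT = 0.3625 / 0.6665 = 0.544.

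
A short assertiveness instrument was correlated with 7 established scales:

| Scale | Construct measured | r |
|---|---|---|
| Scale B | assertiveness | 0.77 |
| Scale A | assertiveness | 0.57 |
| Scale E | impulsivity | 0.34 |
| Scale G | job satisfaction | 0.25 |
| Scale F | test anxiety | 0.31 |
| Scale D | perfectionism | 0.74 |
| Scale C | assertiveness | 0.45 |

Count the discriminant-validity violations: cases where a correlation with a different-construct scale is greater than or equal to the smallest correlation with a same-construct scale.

Convergent (same construct = assertiveness): Scale B, Scale A, Scale C.
Smallest convergent = 0.45. Discriminant values: 0.34, 0.25, 0.31, 0.74; count ≥ 0.45 → 1.

1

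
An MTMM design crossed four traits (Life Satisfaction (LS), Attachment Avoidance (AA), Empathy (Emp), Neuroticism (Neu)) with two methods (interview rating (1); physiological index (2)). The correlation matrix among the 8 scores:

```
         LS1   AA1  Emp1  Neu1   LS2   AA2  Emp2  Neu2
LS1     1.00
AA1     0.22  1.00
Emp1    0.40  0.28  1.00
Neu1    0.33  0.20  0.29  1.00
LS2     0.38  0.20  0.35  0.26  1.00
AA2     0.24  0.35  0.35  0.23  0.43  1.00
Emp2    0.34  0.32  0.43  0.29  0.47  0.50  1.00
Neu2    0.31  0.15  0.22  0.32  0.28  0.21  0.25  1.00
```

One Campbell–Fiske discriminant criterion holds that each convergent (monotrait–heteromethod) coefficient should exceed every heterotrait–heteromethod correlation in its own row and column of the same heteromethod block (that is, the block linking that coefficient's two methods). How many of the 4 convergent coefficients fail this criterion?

1

Each convergent coefficient versus the relevant comparison correlations:
LS (methods 1·2): 0.38 vs {0.24, 0.20, 0.34, 0.35, 0.31, 0.26} → pass.
AA (methods 1·2): 0.35 vs {0.20, 0.24, 0.32, 0.35, 0.15, 0.23} → fail.
Emp (methods 1·2): 0.43 vs {0.35, 0.34, 0.35, 0.32, 0.22, 0.29} → pass.
Neu (methods 1·2): 0.32 vs {0.26, 0.31, 0.23, 0.15, 0.29, 0.22} → pass.
1 of 4 fail.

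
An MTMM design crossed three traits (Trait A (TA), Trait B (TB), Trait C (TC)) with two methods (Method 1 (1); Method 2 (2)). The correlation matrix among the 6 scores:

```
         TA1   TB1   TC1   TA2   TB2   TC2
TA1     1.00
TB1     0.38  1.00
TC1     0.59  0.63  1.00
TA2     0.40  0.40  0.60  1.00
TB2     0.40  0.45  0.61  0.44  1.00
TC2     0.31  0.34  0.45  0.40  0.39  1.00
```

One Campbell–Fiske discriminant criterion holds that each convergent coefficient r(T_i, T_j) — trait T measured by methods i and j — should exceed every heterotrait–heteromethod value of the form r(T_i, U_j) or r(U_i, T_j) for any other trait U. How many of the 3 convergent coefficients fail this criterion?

Convergent coefficients and their comparison sets:
TA (methods 1·2): 0.40 vs {0.40, 0.40, 0.31, 0.60} → fail.
TB (methods 1·2): 0.45 vs {0.40, 0.40, 0.34, 0.61} → fail.
TC (methods 1·2): 0.45 vs {0.60, 0.31, 0.61, 0.34} → fail.
3 of 3 fail.

3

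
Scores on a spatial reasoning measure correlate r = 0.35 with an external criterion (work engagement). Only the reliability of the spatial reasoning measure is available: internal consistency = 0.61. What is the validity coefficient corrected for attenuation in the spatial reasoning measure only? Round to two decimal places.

0.45

Single correction: r_c = r_obs / √r_xx = 0.35 / √0.61 = 0.35 / 0.7810 ≈ 0.45.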